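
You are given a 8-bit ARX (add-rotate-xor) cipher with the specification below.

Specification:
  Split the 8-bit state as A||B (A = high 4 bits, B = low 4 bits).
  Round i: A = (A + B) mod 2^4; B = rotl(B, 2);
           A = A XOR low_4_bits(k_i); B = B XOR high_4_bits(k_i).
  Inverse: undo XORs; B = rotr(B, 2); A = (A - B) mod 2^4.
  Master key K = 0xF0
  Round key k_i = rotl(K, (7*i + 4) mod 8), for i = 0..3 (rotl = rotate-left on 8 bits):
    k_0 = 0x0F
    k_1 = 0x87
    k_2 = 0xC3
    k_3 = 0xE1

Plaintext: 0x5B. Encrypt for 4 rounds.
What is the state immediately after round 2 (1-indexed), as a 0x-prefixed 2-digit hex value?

0xA3

s_0 = plaintext = 0x5B
s_1 = Round(s_0, k_0) = 0xFE
s_2 = Round(s_1, k_1) = 0xA3
s_3 = Round(s_2, k_2) = 0xE0
s_4 = Round(s_3, k_3) = 0xFE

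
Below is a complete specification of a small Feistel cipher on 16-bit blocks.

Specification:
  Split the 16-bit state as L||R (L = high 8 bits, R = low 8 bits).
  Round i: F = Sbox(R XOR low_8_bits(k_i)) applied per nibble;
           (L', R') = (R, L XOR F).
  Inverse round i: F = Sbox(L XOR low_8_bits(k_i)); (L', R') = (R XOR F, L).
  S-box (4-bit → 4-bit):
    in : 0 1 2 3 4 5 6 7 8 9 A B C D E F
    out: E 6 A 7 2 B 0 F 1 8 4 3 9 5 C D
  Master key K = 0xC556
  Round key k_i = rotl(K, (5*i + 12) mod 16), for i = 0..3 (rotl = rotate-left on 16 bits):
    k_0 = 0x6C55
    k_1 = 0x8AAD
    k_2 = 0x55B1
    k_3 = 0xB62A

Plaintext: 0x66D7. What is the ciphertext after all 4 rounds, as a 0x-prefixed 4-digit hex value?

s_0 = plaintext = 0x66D7
s_1 = Round(s_0, k_0) = 0xD77C
s_2 = Round(s_1, k_1) = 0x7C81
s_3 = Round(s_2, k_2) = 0x8102
s_4 = Round(s_3, k_3) = 0x0220

0x0220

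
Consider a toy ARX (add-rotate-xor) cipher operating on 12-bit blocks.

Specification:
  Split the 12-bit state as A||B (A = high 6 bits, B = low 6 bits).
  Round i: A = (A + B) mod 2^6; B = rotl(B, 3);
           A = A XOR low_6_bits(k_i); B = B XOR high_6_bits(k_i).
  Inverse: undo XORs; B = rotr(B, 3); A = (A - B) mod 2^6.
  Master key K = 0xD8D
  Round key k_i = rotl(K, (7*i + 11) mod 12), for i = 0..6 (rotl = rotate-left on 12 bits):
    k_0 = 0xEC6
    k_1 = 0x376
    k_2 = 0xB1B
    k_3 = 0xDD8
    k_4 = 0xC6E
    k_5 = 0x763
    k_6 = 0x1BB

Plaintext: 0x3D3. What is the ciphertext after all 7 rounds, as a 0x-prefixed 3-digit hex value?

s_0 = plaintext = 0x3D3
s_1 = Round(s_0, k_0) = 0x921
s_2 = Round(s_1, k_1) = 0xCC1
s_3 = Round(s_2, k_2) = 0xBE4
s_4 = Round(s_3, k_3) = 0x2D3
s_5 = Round(s_4, k_4) = 0xC2B
s_6 = Round(s_5, k_5) = 0xE00
s_7 = Round(s_6, k_6) = 0x0C6

0x0C6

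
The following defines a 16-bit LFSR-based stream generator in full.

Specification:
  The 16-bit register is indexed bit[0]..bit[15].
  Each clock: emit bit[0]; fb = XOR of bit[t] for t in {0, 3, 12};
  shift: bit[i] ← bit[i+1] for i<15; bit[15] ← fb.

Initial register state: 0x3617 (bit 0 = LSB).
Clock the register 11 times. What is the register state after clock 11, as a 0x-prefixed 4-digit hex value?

0x76C6

reg_0 = 0x3617
clock 1: out=1, reg = 0x1B0B
clock 2: out=1, reg = 0x8D85
clock 3: out=1, reg = 0xC6C2
clock 4: out=0, reg = 0x6361
clock 5: out=1, reg = 0xB1B0
clock 6: out=0, reg = 0xD8D8
clock 7: out=0, reg = 0x6C6C
clock 8: out=0, reg = 0xB636
clock 9: out=0, reg = 0xDB1B
clock 10: out=1, reg = 0xED8D
clock 11: out=1, reg = 0x76C6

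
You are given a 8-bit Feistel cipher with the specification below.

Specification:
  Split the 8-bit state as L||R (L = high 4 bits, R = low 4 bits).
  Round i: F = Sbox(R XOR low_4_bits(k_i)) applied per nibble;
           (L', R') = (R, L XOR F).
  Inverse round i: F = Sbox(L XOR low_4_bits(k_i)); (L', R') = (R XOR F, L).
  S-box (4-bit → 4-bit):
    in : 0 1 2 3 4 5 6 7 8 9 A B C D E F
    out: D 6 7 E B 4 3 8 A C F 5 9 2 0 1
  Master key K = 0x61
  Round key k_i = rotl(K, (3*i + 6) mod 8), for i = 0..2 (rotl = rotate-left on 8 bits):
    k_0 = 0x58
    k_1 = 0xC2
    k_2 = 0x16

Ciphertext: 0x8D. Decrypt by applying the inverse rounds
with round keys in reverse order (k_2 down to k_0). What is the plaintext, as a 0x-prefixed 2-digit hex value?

s_0 = ciphertext = 0x8D
s_1 = InvRound(s_0, k_2) = 0xD8
s_2 = InvRound(s_1, k_1) = 0x9D
s_3 = InvRound(s_2, k_0) = 0xB9

0xB9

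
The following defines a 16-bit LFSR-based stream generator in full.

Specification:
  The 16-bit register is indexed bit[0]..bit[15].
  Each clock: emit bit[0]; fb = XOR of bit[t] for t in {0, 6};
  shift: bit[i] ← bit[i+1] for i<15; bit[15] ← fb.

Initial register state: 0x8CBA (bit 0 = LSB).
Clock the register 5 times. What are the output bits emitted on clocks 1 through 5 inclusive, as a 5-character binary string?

reg_0 = 0x8CBA
clock 1: out=0, reg = 0x465D
clock 2: out=1, reg = 0x232E
clock 3: out=0, reg = 0x1197
clock 4: out=1, reg = 0x88CB
clock 5: out=1, reg = 0x4465

01011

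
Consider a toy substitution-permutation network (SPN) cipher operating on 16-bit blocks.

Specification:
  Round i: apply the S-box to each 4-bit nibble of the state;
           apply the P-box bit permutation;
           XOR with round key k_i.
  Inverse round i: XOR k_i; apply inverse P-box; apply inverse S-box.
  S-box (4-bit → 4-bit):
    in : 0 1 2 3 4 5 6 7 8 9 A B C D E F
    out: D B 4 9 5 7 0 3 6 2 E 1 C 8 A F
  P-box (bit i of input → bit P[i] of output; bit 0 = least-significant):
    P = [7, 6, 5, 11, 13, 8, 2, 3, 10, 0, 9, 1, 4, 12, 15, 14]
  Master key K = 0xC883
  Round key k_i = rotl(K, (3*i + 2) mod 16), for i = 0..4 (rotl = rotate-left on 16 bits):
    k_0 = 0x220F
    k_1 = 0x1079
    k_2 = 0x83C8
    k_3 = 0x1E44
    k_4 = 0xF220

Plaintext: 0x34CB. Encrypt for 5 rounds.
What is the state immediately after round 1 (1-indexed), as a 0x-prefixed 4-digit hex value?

0x6493

s_0 = plaintext = 0x34CB
s_1 = Round(s_0, k_0) = 0x6493
s_2 = Round(s_1, k_1) = 0x1FF9
s_3 = Round(s_2, k_2) = 0xF497
s_4 = Round(s_3, k_3) = 0xC994
s_5 = Round(s_4, k_4) = 0x3381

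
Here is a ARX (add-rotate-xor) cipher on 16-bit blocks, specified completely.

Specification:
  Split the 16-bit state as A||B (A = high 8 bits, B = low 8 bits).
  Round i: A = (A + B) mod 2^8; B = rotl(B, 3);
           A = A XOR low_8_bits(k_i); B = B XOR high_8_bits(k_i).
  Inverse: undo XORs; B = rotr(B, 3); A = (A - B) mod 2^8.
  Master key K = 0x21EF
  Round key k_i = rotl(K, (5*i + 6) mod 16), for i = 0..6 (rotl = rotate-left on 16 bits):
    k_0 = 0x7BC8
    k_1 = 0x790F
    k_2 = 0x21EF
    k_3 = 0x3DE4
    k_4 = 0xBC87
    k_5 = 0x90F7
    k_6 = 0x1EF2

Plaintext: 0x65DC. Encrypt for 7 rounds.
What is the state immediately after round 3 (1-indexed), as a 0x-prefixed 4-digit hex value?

0x518D

s_0 = plaintext = 0x65DC
s_1 = Round(s_0, k_0) = 0x899D
s_2 = Round(s_1, k_1) = 0x2995
s_3 = Round(s_2, k_2) = 0x518D
s_4 = Round(s_3, k_3) = 0x3A51
s_5 = Round(s_4, k_4) = 0x0C36
s_6 = Round(s_5, k_5) = 0xB521
s_7 = Round(s_6, k_6) = 0x2417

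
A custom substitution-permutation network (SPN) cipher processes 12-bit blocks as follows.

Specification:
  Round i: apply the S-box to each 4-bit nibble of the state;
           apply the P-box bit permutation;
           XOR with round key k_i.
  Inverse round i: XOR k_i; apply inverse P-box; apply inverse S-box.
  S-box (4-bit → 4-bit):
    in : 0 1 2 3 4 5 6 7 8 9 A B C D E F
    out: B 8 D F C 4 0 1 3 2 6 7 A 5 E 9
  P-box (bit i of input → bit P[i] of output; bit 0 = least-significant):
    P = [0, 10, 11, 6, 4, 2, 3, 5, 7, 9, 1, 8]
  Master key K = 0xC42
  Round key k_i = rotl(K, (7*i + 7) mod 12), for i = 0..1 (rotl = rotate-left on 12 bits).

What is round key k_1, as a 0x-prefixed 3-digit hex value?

0x10B

K = 0xC42
k_0 = rotl(K, (7*0+7) mod 12) = rotl(K, 7) = 0x162
k_1 = rotl(K, (7*1+7) mod 12) = rotl(K, 2) = 0x10B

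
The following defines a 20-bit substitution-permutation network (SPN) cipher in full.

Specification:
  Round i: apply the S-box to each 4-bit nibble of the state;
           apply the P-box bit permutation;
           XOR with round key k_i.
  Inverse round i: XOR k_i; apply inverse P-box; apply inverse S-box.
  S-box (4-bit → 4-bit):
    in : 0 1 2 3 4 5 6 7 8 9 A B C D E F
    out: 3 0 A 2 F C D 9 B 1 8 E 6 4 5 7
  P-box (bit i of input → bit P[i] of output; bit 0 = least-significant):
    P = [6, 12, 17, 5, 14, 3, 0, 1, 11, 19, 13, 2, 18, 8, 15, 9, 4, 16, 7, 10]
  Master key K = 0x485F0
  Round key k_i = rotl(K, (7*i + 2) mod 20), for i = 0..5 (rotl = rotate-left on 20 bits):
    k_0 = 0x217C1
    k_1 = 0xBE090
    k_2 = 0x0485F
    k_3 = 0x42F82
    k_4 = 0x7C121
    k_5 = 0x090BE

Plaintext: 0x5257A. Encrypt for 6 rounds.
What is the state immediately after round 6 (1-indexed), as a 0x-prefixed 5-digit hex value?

s_0 = plaintext = 0x5257A
s_1 = Round(s_0, k_0) = 0x27067
s_2 = Round(s_1, k_1) = 0x6AEF3
s_3 = Round(s_2, k_2) = 0x036C6
s_4 = Round(s_3, k_3) = 0x706FF
s_5 = Round(s_4, k_4) = 0x1BC7C
s_6 = Round(s_5, k_5) = 0xA63BC

0xA63BC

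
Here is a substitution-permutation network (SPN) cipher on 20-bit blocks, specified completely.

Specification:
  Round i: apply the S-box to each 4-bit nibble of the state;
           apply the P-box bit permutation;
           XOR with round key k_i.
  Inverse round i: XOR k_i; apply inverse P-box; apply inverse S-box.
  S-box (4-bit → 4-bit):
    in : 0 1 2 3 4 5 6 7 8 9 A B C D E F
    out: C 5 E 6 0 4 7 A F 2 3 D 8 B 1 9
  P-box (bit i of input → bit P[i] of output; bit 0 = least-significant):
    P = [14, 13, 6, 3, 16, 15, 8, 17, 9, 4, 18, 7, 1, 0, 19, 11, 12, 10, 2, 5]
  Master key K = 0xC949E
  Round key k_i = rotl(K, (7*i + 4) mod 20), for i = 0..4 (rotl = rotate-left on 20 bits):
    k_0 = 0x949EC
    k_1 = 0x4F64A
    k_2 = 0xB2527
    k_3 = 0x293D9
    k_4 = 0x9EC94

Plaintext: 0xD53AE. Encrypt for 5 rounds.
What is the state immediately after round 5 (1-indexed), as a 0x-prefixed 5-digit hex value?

0x83A16

s_0 = plaintext = 0xD53AE
s_1 = Round(s_0, k_0) = 0x49DDC
s_2 = Round(s_1, k_1) = 0x774D3
s_3 = Round(s_2, k_2) = 0x88946
s_4 = Round(s_3, k_3) = 0xAEFAE
s_5 = Round(s_4, k_4) = 0x83A16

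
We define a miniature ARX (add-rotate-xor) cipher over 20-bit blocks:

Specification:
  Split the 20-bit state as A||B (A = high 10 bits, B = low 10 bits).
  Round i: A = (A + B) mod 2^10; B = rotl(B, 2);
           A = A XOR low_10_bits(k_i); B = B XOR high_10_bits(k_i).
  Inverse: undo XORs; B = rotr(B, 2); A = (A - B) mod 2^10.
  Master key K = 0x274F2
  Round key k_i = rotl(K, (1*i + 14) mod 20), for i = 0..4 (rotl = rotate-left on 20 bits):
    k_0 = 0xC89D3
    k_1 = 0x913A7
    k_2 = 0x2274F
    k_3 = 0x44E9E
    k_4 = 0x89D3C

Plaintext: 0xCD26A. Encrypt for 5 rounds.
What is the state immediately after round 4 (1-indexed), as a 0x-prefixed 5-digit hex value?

0x4D956

s_0 = plaintext = 0xCD26A
s_1 = Round(s_0, k_0) = 0x13688
s_2 = Round(s_1, k_1) = 0x5C866
s_3 = Round(s_2, k_2) = 0xA5D11
s_4 = Round(s_3, k_3) = 0x4D956
s_5 = Round(s_4, k_4) = 0xEC37E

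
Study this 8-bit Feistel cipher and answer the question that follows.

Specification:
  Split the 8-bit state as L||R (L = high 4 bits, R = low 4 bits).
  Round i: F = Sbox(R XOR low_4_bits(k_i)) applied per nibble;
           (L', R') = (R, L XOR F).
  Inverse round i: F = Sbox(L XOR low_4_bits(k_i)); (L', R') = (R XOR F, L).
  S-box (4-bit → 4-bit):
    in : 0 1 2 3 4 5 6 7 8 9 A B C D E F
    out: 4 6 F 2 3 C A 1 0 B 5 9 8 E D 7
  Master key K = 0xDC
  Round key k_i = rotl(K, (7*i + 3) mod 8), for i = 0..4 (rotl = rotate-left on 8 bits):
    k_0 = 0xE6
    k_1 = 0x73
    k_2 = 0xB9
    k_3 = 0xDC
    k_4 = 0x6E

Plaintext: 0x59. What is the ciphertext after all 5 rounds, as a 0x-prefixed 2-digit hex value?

s_0 = plaintext = 0x59
s_1 = Round(s_0, k_0) = 0x92
s_2 = Round(s_1, k_1) = 0x2F
s_3 = Round(s_2, k_2) = 0xF8
s_4 = Round(s_3, k_3) = 0x8C
s_5 = Round(s_4, k_4) = 0xC7

0xC7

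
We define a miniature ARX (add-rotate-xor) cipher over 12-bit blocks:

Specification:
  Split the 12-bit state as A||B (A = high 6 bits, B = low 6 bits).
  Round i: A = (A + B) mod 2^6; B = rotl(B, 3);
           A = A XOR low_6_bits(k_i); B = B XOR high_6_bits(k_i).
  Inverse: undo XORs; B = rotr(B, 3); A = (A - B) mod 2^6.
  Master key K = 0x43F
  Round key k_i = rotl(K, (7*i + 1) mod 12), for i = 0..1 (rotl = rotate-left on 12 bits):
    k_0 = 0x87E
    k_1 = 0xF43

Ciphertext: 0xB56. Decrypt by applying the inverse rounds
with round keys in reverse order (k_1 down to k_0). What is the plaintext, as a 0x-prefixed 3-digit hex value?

0x227

s_0 = ciphertext = 0xB56
s_1 = InvRound(s_0, k_1) = 0x45D
s_2 = InvRound(s_1, k_0) = 0x227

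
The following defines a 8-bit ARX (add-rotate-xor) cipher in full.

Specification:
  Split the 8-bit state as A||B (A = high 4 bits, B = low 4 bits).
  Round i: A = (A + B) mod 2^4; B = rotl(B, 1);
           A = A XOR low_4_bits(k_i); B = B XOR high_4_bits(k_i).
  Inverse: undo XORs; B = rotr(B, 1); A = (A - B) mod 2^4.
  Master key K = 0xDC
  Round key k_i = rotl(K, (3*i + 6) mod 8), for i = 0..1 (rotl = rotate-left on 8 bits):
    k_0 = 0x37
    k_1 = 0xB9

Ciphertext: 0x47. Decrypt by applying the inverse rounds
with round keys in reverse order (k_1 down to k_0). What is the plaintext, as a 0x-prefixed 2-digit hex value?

0x6A

s_0 = ciphertext = 0x47
s_1 = InvRound(s_0, k_1) = 0x76
s_2 = InvRound(s_1, k_0) = 0x6A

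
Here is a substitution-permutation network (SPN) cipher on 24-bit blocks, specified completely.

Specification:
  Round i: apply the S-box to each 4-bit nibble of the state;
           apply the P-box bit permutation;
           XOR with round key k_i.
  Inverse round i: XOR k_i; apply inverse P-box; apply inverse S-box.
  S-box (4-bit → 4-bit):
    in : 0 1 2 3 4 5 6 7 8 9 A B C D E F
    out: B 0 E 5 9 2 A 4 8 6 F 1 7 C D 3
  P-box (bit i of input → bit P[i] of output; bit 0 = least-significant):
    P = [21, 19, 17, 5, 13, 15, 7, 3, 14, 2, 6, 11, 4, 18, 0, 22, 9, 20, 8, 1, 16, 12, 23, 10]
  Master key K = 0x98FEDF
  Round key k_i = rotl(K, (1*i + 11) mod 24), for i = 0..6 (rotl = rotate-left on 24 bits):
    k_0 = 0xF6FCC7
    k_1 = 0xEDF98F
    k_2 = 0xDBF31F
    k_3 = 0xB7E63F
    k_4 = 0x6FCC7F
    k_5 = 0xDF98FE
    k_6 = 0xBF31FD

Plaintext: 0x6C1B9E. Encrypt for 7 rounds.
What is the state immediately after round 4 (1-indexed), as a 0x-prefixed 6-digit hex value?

0x43988E

s_0 = plaintext = 0x6C1B9E
s_1 = Round(s_0, k_0) = 0xC42B67
s_2 = Round(s_1, k_1) = 0x2A2B84
s_3 = Round(s_2, k_2) = 0x2FA434
s_4 = Round(s_3, k_3) = 0x43988E
s_5 = Round(s_4, k_4) = 0x48C356
s_6 = Round(s_5, k_5) = 0xD25C8D
s_7 = Round(s_6, k_6) = 0x297493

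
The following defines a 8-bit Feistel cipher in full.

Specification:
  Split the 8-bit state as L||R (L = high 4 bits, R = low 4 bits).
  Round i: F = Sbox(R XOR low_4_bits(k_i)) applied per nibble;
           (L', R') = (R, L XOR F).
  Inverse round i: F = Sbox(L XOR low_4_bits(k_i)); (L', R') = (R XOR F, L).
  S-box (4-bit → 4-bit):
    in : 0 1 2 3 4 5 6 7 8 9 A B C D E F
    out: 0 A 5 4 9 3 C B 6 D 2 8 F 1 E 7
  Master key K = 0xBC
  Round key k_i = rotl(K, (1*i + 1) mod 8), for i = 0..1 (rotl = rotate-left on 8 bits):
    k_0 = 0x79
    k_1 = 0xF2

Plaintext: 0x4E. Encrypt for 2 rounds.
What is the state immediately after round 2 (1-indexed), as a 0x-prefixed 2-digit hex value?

0xFF

s_0 = plaintext = 0x4E
s_1 = Round(s_0, k_0) = 0xEF
s_2 = Round(s_1, k_1) = 0xFF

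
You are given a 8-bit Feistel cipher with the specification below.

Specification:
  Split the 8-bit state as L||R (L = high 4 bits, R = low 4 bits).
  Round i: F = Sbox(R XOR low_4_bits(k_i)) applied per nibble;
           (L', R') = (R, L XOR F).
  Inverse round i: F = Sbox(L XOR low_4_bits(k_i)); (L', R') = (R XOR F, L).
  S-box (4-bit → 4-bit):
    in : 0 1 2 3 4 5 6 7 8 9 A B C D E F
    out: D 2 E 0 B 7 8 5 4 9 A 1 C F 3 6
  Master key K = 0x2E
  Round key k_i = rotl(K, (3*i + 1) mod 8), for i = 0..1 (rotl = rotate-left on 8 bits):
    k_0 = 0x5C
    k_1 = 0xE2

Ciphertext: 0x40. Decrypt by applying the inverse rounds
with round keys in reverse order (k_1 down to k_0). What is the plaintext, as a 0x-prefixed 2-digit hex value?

s_0 = ciphertext = 0x40
s_1 = InvRound(s_0, k_1) = 0x84
s_2 = InvRound(s_1, k_0) = 0xF8

0xF8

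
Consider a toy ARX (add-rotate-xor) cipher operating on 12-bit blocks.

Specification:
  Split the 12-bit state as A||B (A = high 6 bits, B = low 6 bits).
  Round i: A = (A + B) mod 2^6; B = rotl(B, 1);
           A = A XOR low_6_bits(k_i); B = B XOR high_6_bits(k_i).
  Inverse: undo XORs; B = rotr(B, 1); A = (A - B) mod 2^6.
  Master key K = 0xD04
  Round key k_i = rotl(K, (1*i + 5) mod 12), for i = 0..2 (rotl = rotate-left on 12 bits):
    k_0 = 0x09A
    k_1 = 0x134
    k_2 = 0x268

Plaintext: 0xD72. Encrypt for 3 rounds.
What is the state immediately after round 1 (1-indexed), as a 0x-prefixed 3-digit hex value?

s_0 = plaintext = 0xD72
s_1 = Round(s_0, k_0) = 0xF67
s_2 = Round(s_1, k_1) = 0x40B
s_3 = Round(s_2, k_2) = 0xCDF

0xF67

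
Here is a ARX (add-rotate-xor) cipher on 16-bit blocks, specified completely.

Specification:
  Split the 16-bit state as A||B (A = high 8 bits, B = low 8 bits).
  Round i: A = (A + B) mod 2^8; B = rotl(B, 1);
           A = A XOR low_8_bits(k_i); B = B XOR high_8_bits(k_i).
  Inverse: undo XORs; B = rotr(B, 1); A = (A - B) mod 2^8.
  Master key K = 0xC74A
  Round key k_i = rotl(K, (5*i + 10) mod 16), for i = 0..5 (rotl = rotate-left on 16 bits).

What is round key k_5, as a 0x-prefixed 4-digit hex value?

K = 0xC74A
k_0 = rotl(K, (5*0+10) mod 16) = rotl(K, 10) = 0x2B1D
k_1 = rotl(K, (5*1+10) mod 16) = rotl(K, 15) = 0x63A5
k_2 = rotl(K, (5*2+10) mod 16) = rotl(K, 4) = 0x74AC
k_3 = rotl(K, (5*3+10) mod 16) = rotl(K, 9) = 0x958E
k_4 = rotl(K, (5*4+10) mod 16) = rotl(K, 14) = 0xB1D2
k_5 = rotl(K, (5*5+10) mod 16) = rotl(K, 3) = 0x3A56

0x3A56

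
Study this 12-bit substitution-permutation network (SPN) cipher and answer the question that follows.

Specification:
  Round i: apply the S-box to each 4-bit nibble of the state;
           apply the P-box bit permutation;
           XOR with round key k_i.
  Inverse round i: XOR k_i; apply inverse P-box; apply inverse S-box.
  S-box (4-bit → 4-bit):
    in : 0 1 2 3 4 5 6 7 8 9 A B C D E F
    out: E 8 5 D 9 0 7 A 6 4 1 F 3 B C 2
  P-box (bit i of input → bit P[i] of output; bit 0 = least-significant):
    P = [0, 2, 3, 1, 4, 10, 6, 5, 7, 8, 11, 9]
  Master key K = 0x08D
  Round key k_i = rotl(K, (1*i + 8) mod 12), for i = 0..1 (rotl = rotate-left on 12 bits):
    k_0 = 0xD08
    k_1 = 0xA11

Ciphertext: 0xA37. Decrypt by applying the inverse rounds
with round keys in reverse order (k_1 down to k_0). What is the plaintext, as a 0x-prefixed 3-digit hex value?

s_0 = ciphertext = 0xA37
s_1 = InvRound(s_0, k_1) = 0x517
s_2 = InvRound(s_1, k_0) = 0x9AB

0x9AB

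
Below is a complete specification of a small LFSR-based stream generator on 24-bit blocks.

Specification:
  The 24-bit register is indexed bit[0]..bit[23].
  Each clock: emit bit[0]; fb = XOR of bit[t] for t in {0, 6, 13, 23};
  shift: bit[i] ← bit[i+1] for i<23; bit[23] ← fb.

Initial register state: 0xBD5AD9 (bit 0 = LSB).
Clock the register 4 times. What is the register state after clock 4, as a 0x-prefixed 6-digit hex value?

0x7BD5AD

reg_0 = 0xBD5AD9
clock 1: out=1, reg = 0xDEAD6C
clock 2: out=0, reg = 0xEF56B6
clock 3: out=0, reg = 0xF7AB5B
clock 4: out=1, reg = 0x7BD5AD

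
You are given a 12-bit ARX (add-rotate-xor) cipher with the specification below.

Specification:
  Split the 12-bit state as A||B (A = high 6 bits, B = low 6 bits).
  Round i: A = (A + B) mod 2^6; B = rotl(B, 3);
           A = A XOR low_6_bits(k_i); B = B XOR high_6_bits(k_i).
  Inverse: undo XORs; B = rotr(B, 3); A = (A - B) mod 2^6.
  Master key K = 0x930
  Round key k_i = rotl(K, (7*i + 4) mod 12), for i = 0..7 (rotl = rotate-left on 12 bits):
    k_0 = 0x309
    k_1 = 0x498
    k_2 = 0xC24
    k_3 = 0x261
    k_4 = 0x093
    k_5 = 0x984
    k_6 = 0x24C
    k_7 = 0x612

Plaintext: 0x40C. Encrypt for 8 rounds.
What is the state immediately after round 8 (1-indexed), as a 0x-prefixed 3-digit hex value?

s_0 = plaintext = 0x40C
s_1 = Round(s_0, k_0) = 0x56D
s_2 = Round(s_1, k_1) = 0x6BF
s_3 = Round(s_2, k_2) = 0xF4F
s_4 = Round(s_3, k_3) = 0xB70
s_5 = Round(s_4, k_4) = 0x384
s_6 = Round(s_5, k_5) = 0x586
s_7 = Round(s_6, k_6) = 0x439
s_8 = Round(s_7, k_7) = 0x6D7

0x6D7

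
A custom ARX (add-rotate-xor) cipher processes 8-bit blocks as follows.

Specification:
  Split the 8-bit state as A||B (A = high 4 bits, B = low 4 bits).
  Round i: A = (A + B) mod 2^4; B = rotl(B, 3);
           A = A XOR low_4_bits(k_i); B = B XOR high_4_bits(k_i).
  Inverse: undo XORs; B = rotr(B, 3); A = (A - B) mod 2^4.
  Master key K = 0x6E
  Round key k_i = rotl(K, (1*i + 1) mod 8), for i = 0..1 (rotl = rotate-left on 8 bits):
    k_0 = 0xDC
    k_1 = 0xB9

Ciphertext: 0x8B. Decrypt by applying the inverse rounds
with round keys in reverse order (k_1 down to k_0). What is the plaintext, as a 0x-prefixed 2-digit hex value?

s_0 = ciphertext = 0x8B
s_1 = InvRound(s_0, k_1) = 0x10
s_2 = InvRound(s_1, k_0) = 0x2B

0x2B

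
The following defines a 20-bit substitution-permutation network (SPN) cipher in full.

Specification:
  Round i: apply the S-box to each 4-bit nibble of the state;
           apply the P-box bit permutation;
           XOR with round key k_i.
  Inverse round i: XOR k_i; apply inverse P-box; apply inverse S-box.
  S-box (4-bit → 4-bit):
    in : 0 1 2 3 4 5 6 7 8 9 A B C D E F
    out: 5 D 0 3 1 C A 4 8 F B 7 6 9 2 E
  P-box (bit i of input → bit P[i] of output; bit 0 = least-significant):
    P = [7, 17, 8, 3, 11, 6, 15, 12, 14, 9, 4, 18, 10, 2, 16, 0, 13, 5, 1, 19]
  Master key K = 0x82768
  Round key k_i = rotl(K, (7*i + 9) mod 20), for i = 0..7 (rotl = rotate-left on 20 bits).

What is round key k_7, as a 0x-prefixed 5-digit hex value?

0x209DA

K = 0x82768
k_0 = rotl(K, (7*0+9) mod 20) = rotl(K, 9) = 0xED104
k_1 = rotl(K, (7*1+9) mod 20) = rotl(K, 16) = 0x88276
k_2 = rotl(K, (7*2+9) mod 20) = rotl(K, 3) = 0x13B44
k_3 = rotl(K, (7*3+9) mod 20) = rotl(K, 10) = 0xDA209
k_4 = rotl(K, (7*4+9) mod 20) = rotl(K, 17) = 0x104ED
k_5 = rotl(K, (7*5+9) mod 20) = rotl(K, 4) = 0x27688
k_6 = rotl(K, (7*6+9) mod 20) = rotl(K, 11) = 0xB4413
k_7 = rotl(K, (7*7+9) mod 20) = rotl(K, 18) = 0x209DA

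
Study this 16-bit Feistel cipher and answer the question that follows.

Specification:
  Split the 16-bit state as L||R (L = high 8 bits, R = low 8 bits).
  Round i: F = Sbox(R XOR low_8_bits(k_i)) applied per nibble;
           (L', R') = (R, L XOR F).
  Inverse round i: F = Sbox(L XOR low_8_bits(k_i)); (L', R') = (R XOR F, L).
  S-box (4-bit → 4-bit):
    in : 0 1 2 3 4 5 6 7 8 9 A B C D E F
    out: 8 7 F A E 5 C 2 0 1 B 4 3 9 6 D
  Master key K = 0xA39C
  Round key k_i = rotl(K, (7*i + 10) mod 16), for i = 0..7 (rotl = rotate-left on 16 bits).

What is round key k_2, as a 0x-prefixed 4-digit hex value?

K = 0xA39C
k_0 = rotl(K, (7*0+10) mod 16) = rotl(K, 10) = 0x728E
k_1 = rotl(K, (7*1+10) mod 16) = rotl(K, 1) = 0x4739
k_2 = rotl(K, (7*2+10) mod 16) = rotl(K, 8) = 0x9CA3

0x9CA3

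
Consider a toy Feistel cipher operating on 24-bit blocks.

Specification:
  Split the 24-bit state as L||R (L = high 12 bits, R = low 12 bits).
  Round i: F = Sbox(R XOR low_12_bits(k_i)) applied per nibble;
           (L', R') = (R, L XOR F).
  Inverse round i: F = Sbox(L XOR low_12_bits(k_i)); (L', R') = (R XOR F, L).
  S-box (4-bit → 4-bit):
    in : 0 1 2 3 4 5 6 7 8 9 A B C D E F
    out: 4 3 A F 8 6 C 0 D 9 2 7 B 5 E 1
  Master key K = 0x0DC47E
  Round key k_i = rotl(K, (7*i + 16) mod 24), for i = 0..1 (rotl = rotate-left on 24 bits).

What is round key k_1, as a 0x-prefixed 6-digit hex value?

K = 0x0DC47E
k_0 = rotl(K, (7*0+16) mod 24) = rotl(K, 16) = 0x7E0DC4
k_1 = rotl(K, (7*1+16) mod 24) = rotl(K, 23) = 0x06E23F

0x06E23F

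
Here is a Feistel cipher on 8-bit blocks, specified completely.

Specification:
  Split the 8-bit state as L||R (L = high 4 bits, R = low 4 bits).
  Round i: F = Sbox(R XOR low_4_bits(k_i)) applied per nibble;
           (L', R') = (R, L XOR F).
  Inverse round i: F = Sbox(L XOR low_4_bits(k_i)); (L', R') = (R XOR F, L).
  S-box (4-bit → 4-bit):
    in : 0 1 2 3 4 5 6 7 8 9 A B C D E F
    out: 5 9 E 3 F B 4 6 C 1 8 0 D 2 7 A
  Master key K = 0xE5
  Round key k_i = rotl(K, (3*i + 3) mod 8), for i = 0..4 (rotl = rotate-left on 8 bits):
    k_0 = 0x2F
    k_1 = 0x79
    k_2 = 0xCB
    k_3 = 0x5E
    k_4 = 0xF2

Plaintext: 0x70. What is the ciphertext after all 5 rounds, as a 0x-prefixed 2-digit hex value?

s_0 = plaintext = 0x70
s_1 = Round(s_0, k_0) = 0x0D
s_2 = Round(s_1, k_1) = 0xDF
s_3 = Round(s_2, k_2) = 0xF2
s_4 = Round(s_3, k_3) = 0x22
s_5 = Round(s_4, k_4) = 0x27

0x27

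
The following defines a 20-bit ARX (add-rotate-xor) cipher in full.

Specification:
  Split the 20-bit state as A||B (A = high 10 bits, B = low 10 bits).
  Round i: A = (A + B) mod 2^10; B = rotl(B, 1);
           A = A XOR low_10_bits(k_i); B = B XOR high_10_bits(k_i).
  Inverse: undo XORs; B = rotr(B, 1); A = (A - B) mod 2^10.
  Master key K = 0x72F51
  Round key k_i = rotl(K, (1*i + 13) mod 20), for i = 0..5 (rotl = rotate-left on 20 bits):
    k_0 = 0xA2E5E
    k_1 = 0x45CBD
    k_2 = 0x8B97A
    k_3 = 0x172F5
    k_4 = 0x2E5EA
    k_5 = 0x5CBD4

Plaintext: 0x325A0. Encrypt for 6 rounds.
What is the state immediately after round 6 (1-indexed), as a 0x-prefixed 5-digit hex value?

s_0 = plaintext = 0x325A0
s_1 = Round(s_0, k_0) = 0x0DDCB
s_2 = Round(s_1, k_1) = 0xAFE81
s_3 = Round(s_2, k_2) = 0x0EB2D
s_4 = Round(s_3, k_3) = 0x64A07
s_5 = Round(s_4, k_4) = 0x9CCB6
s_6 = Round(s_5, k_5) = 0x3F41E

0x3F41E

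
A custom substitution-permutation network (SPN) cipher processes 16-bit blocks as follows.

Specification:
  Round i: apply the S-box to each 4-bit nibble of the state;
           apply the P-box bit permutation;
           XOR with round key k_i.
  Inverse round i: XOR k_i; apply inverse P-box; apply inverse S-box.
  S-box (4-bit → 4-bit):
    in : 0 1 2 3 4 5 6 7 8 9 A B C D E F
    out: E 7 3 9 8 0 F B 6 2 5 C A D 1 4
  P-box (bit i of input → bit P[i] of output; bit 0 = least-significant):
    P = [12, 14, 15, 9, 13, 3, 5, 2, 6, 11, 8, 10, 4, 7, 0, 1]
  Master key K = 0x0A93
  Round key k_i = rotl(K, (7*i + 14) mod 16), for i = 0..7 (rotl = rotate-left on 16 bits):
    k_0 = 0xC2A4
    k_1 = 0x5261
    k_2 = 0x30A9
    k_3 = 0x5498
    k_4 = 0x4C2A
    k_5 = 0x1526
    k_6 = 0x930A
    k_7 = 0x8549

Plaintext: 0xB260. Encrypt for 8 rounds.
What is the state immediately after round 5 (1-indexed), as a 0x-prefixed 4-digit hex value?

0x9CA4

s_0 = plaintext = 0xB260
s_1 = Round(s_0, k_0) = 0x28CB
s_2 = Round(s_1, k_1) = 0xD9FD
s_3 = Round(s_2, k_2) = 0xAA9A
s_4 = Round(s_3, k_3) = 0xC5C1
s_5 = Round(s_4, k_4) = 0x9CA4
s_6 = Round(s_5, k_5) = 0x3B86
s_7 = Round(s_6, k_6) = 0x4430
s_8 = Round(s_7, k_7) = 0x634F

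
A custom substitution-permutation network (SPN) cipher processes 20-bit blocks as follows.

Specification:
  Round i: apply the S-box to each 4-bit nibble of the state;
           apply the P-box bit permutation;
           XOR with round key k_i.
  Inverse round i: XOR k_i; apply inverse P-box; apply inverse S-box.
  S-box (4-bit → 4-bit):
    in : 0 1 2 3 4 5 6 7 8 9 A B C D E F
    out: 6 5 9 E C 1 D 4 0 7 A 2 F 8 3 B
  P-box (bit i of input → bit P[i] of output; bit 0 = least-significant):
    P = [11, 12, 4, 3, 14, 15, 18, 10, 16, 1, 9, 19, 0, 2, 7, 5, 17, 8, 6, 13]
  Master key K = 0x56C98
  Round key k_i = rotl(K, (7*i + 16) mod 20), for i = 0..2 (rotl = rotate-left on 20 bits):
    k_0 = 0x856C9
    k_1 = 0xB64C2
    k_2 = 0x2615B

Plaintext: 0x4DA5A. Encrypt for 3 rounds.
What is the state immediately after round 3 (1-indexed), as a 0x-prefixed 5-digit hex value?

s_0 = plaintext = 0x4DA5A
s_1 = Round(s_0, k_0) = 0x026A3
s_2 = Round(s_1, k_1) = 0x2F3BB
s_3 = Round(s_2, k_2) = 0x8D37C

0x8D37C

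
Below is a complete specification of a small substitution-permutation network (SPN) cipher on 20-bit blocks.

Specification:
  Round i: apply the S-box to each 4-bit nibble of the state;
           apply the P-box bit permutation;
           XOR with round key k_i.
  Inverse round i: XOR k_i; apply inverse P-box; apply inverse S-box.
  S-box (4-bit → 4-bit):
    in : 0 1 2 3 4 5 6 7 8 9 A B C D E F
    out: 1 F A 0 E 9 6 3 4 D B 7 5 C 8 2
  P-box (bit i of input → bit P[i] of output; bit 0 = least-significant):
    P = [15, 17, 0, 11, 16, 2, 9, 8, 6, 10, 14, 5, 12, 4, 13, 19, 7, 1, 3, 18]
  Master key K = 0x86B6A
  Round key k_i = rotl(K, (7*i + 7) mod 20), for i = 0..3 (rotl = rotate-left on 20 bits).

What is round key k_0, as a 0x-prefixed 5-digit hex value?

0x5B543

K = 0x86B6A
k_0 = rotl(K, (7*0+7) mod 20) = rotl(K, 7) = 0x5B543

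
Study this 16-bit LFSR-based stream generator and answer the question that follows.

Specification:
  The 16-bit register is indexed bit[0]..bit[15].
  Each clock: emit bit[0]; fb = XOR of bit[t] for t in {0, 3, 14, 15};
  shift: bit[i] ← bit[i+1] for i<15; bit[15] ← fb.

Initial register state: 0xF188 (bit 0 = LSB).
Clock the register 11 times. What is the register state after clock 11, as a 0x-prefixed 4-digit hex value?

reg_0 = 0xF188
clock 1: out=0, reg = 0xF8C4
clock 2: out=0, reg = 0x7C62
clock 3: out=0, reg = 0xBE31
clock 4: out=1, reg = 0x5F18
clock 5: out=0, reg = 0x2F8C
clock 6: out=0, reg = 0x97C6
clock 7: out=0, reg = 0xCBE3
clock 8: out=1, reg = 0xE5F1
clock 9: out=1, reg = 0xF2F8
clock 10: out=0, reg = 0xF97C
clock 11: out=0, reg = 0xFCBE

0xFCBE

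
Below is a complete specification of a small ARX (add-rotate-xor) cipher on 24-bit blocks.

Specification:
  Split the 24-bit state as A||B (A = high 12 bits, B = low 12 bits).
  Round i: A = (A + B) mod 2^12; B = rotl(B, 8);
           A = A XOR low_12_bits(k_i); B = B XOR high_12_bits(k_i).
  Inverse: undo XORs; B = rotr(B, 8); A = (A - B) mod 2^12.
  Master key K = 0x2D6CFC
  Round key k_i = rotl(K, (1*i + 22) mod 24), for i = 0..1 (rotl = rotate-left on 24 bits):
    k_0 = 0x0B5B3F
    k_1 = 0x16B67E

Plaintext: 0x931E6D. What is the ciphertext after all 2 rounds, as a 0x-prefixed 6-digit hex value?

0xF8A2BE

s_0 = plaintext = 0x931E6D
s_1 = Round(s_0, k_0) = 0xCA1D53
s_2 = Round(s_1, k_1) = 0xF8A2BE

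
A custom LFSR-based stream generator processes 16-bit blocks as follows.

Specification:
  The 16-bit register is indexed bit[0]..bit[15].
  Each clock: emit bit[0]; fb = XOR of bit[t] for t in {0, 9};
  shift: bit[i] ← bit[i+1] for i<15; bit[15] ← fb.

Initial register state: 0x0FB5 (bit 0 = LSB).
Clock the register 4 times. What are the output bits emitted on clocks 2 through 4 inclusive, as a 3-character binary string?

reg_0 = 0x0FB5
clock 1: out=1, reg = 0x07DA
clock 2: out=0, reg = 0x83ED
clock 3: out=1, reg = 0x41F6
clock 4: out=0, reg = 0x20FB

010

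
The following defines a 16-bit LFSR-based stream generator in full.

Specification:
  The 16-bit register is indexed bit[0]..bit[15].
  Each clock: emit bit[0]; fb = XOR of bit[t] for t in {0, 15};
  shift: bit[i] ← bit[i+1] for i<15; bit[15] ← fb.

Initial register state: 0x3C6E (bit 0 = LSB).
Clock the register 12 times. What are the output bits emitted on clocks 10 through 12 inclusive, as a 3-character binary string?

reg_0 = 0x3C6E
clock 1: out=0, reg = 0x1E37
clock 2: out=1, reg = 0x8F1B
clock 3: out=1, reg = 0x478D
clock 4: out=1, reg = 0xA3C6
clock 5: out=0, reg = 0xD1E3
clock 6: out=1, reg = 0x68F1
clock 7: out=1, reg = 0xB478
clock 8: out=0, reg = 0xDA3C
clock 9: out=0, reg = 0xED1E
clock 10: out=0, reg = 0xF68F
clock 11: out=1, reg = 0x7B47
clock 12: out=1, reg = 0xBDA3

011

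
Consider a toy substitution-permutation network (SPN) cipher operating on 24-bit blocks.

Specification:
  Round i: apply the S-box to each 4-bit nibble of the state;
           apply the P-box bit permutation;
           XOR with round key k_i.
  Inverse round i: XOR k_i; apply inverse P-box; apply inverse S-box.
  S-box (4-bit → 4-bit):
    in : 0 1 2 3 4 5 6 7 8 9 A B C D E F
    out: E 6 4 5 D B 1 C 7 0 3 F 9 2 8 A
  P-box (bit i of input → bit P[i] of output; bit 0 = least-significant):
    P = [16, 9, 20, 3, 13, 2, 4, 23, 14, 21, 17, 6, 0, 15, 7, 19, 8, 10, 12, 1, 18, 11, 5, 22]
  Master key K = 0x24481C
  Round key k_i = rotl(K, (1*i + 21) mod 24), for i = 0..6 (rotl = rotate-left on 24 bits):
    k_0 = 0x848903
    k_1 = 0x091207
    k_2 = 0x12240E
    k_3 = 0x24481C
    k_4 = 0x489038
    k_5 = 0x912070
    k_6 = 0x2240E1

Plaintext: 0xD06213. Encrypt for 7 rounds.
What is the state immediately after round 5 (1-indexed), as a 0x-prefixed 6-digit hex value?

s_0 = plaintext = 0xD06213
s_1 = Round(s_0, k_0) = 0x979514
s_2 = Round(s_1, k_1) = 0x384259
s_3 = Round(s_2, k_2) = 0x9C11AB
s_4 = Round(s_3, k_3) = 0x17EB92
s_5 = Round(s_4, k_4) = 0x72C85A
s_6 = Round(s_5, k_5) = 0x7A5255
s_7 = Round(s_6, k_6) = 0xE9E7CC

0x72C85A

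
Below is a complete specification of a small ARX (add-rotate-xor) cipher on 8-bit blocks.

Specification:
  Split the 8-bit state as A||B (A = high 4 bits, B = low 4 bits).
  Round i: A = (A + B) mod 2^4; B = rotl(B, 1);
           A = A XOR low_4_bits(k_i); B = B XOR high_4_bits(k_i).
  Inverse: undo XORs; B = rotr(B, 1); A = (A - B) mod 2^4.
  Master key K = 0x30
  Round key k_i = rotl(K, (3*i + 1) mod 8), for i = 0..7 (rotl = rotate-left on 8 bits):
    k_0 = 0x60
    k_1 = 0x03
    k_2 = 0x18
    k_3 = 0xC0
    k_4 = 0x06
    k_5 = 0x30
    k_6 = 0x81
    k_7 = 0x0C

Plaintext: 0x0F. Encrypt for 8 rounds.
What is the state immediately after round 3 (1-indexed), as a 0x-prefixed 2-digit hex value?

0x67

s_0 = plaintext = 0x0F
s_1 = Round(s_0, k_0) = 0xF9
s_2 = Round(s_1, k_1) = 0xB3
s_3 = Round(s_2, k_2) = 0x67
s_4 = Round(s_3, k_3) = 0xD2
s_5 = Round(s_4, k_4) = 0x94
s_6 = Round(s_5, k_5) = 0xDB
s_7 = Round(s_6, k_6) = 0x9F
s_8 = Round(s_7, k_7) = 0x4F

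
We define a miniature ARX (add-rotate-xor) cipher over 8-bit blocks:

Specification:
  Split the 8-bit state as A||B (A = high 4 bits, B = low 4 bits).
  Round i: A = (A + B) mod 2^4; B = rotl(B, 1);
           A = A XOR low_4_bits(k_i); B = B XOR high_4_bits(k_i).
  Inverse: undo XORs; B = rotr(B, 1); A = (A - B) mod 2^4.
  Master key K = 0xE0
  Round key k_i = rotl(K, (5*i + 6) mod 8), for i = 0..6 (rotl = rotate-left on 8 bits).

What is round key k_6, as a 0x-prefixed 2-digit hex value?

K = 0xE0
k_0 = rotl(K, (5*0+6) mod 8) = rotl(K, 6) = 0x38
k_1 = rotl(K, (5*1+6) mod 8) = rotl(K, 3) = 0x07
k_2 = rotl(K, (5*2+6) mod 8) = rotl(K, 0) = 0xE0
k_3 = rotl(K, (5*3+6) mod 8) = rotl(K, 5) = 0x1C
k_4 = rotl(K, (5*4+6) mod 8) = rotl(K, 2) = 0x83
k_5 = rotl(K, (5*5+6) mod 8) = rotl(K, 7) = 0x70
k_6 = rotl(K, (5*6+6) mod 8) = rotl(K, 4) = 0x0E

0x0E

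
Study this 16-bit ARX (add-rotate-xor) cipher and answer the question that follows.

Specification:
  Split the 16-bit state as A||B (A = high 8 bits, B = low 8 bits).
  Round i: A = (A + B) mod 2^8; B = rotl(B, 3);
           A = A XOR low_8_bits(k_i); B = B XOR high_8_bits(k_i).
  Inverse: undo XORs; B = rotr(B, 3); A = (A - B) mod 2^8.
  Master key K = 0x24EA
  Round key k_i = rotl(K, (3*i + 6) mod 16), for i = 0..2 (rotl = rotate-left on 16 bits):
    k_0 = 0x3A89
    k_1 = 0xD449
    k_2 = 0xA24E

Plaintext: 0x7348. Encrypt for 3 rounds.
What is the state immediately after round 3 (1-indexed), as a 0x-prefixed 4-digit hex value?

s_0 = plaintext = 0x7348
s_1 = Round(s_0, k_0) = 0x3278
s_2 = Round(s_1, k_1) = 0xE317
s_3 = Round(s_2, k_2) = 0xB41A

0xB41A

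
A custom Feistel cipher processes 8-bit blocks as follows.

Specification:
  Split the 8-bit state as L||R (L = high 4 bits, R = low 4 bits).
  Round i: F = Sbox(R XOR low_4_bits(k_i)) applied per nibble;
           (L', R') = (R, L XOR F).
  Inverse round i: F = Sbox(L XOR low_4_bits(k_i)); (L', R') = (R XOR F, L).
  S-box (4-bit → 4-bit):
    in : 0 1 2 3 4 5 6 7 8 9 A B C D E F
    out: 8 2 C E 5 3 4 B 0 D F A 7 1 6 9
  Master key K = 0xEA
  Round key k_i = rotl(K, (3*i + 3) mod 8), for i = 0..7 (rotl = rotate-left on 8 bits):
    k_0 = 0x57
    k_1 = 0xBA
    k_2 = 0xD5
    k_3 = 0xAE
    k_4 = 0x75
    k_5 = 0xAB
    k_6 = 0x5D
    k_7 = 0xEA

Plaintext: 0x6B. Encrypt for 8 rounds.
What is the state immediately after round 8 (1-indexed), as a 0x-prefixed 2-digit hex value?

0x6A

s_0 = plaintext = 0x6B
s_1 = Round(s_0, k_0) = 0xB1
s_2 = Round(s_1, k_1) = 0x11
s_3 = Round(s_2, k_2) = 0x14
s_4 = Round(s_3, k_3) = 0x4E
s_5 = Round(s_4, k_4) = 0xEE
s_6 = Round(s_5, k_5) = 0xED
s_7 = Round(s_6, k_6) = 0xD6
s_8 = Round(s_7, k_7) = 0x6A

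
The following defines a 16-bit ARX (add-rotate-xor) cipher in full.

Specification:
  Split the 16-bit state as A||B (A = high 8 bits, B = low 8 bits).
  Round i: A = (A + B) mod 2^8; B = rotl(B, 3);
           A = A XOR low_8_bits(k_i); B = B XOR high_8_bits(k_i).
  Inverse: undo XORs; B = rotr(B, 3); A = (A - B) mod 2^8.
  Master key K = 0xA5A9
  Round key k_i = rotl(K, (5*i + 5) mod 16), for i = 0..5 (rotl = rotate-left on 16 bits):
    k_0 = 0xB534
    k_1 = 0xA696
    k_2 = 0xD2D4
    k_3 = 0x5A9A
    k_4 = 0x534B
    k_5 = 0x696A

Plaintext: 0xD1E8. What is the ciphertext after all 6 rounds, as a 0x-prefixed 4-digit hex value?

s_0 = plaintext = 0xD1E8
s_1 = Round(s_0, k_0) = 0x8DF2
s_2 = Round(s_1, k_1) = 0xE931
s_3 = Round(s_2, k_2) = 0xCE5B
s_4 = Round(s_3, k_3) = 0xB380
s_5 = Round(s_4, k_4) = 0x7857
s_6 = Round(s_5, k_5) = 0xA5D3

0xA5D3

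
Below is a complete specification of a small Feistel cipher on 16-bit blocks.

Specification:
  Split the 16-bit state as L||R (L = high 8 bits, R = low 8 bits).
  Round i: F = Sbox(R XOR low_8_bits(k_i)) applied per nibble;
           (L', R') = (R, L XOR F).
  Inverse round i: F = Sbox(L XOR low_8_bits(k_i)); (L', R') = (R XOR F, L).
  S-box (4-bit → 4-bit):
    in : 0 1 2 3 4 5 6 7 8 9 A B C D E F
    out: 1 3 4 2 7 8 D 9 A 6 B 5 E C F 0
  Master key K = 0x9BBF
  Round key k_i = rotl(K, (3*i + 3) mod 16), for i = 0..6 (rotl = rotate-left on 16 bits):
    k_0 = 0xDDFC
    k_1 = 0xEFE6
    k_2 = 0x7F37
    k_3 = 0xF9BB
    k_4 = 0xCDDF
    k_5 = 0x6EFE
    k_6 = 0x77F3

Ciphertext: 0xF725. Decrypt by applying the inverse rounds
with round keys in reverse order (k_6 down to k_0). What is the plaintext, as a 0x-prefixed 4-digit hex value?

s_0 = ciphertext = 0xF725
s_1 = InvRound(s_0, k_6) = 0x32F7
s_2 = InvRound(s_1, k_5) = 0x1932
s_3 = InvRound(s_2, k_4) = 0xDF19
s_4 = InvRound(s_3, k_3) = 0xCEDF
s_5 = InvRound(s_4, k_2) = 0xD9CE
s_6 = InvRound(s_5, k_1) = 0xEED9
s_7 = InvRound(s_6, k_0) = 0xEDEE

0xEDEE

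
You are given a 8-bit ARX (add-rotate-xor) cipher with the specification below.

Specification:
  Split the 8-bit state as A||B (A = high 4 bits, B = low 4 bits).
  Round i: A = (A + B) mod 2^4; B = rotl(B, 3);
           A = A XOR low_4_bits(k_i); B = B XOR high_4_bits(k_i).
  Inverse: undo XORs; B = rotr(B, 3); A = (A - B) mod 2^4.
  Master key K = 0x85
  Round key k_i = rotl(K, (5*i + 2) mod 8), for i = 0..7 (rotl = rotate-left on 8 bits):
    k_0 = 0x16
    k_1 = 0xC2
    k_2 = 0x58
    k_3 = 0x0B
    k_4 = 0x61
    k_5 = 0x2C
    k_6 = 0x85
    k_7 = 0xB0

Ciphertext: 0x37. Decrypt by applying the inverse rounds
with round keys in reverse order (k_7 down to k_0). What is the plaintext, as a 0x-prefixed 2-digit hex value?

0x47

s_0 = ciphertext = 0x37
s_1 = InvRound(s_0, k_7) = 0xA9
s_2 = InvRound(s_1, k_6) = 0xD2
s_3 = InvRound(s_2, k_5) = 0x10
s_4 = InvRound(s_3, k_4) = 0x4C
s_5 = InvRound(s_4, k_3) = 0x69
s_6 = InvRound(s_5, k_2) = 0x59
s_7 = InvRound(s_6, k_1) = 0xDA
s_8 = InvRound(s_7, k_0) = 0x47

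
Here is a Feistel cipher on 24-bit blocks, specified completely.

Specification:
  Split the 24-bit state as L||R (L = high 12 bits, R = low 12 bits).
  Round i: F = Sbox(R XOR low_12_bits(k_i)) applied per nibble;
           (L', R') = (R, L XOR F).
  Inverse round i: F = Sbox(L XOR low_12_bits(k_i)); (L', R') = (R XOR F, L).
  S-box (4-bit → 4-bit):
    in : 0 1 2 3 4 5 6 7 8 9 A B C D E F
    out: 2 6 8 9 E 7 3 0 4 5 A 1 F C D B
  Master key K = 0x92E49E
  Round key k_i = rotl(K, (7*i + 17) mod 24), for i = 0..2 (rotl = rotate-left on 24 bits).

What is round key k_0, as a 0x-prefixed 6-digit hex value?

K = 0x92E49E
k_0 = rotl(K, (7*0+17) mod 24) = rotl(K, 17) = 0x3D25C9

0x3D25C9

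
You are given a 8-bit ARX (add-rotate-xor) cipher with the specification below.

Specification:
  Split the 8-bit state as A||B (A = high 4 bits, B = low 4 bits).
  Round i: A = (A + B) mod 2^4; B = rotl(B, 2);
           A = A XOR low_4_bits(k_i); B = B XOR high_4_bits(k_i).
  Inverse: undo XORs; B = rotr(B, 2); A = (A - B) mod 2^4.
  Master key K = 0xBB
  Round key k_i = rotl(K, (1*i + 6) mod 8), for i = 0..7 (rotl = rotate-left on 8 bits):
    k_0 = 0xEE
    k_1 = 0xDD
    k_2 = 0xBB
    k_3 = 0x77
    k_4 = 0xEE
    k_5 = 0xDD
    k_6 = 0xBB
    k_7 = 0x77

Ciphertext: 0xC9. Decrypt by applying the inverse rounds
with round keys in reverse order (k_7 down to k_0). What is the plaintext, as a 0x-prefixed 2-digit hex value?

s_0 = ciphertext = 0xC9
s_1 = InvRound(s_0, k_7) = 0x0B
s_2 = InvRound(s_1, k_6) = 0xB0
s_3 = InvRound(s_2, k_5) = 0xF7
s_4 = InvRound(s_3, k_4) = 0xB6
s_5 = InvRound(s_4, k_3) = 0x84
s_6 = InvRound(s_5, k_2) = 0x4F
s_7 = InvRound(s_6, k_1) = 0x18
s_8 = InvRound(s_7, k_0) = 0x69

0x69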